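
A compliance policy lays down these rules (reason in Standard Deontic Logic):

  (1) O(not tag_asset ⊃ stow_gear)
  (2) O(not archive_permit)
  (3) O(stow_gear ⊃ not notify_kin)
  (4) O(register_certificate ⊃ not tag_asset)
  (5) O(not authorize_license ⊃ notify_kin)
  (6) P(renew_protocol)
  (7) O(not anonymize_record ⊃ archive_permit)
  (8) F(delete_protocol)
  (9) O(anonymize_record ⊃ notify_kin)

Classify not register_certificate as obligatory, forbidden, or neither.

Premise 2 gives O(not archive_permit).
Premise 7, O(not anonymize_record ⊃ archive_permit), contraposes to O(not archive_permit ⊃ anonymize_record); with O(not archive_permit) we get O(anonymize_record).
Premise 9 is O(anonymize_record ⊃ notify_kin); since O(anonymize_record), deontic closure gives O(notify_kin).
Premise 3, O(stow_gear ⊃ not notify_kin), contraposes to O(notify_kin ⊃ not stow_gear); with O(notify_kin) we get O(not stow_gear).
Premise 1, O(not tag_asset ⊃ stow_gear), contraposes to O(not stow_gear ⊃ tag_asset); with O(not stow_gear) we get O(tag_asset).
Premise 4, O(register_certificate ⊃ not tag_asset), contraposes to O(tag_asset ⊃ not register_certificate); with O(tag_asset) we get O(not register_certificate).
Premises 5, 6, 8 do not contribute to this derivation.
Hence not register_certificate is obligatory.

Obligatory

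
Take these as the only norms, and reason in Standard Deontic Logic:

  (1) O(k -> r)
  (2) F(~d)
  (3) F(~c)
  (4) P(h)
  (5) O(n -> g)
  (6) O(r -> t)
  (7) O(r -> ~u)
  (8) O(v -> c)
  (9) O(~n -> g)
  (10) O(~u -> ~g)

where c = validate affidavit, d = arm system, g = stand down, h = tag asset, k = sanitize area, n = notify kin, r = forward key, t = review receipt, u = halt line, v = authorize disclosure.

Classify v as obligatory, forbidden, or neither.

Premise 8 is O(v -> c); even if O(c) held, inferring O(v) would be affirming the consequent — invalid.
No premise or chain of K-axiom applications forces O(v), and none forces O(~v). So v is neither obligatory nor forbidden under these norms.

Neither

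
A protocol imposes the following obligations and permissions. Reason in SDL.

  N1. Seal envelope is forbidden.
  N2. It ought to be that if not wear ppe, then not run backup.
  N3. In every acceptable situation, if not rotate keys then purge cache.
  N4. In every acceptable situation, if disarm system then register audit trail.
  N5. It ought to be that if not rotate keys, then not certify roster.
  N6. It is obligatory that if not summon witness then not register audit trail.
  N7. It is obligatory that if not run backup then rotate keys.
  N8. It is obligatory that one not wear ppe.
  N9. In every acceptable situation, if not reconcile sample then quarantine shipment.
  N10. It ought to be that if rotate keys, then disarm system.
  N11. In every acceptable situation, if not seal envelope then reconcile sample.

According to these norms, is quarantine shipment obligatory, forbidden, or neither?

Premise 9 is O(¬reconcile_sample → quarantine_shipment), but O(¬reconcile_sample) is not derivable from the premises, so it does not yield O(quarantine_shipment).
No premise or chain of K-axiom applications forces O(quarantine_shipment), and none forces O(¬quarantine_shipment). So quarantine_shipment is neither obligatory nor forbidden under these norms.

Neither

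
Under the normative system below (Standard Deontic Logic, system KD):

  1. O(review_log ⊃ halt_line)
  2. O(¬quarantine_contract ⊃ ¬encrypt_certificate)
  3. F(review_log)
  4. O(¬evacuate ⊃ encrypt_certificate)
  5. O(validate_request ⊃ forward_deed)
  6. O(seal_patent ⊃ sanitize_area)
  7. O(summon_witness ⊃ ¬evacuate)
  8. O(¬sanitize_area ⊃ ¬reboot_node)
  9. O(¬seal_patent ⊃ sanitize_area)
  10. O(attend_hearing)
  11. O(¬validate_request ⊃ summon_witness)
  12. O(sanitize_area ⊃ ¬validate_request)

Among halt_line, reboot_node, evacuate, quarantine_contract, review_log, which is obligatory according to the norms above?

quarantine_contract

By case analysis on seal_patent: premise 6 gives O(seal_patent ⊃ sanitize_area) and premise 9 gives O(¬seal_patent ⊃ sanitize_area), so O(sanitize_area) either way.
Premise 12 is O(sanitize_area ⊃ ¬validate_request); since O(sanitize_area), deontic closure gives O(¬validate_request).
Premise 11 is O(¬validate_request ⊃ summon_witness); since O(¬validate_request), deontic closure gives O(summon_witness).
With premise 7, O(summon_witness ⊃ ¬evacuate), the K-axiom yields O(¬evacuate).
With premise 4, O(¬evacuate ⊃ encrypt_certificate), the K-axiom yields O(encrypt_certificate).
Premise 2, O(¬quarantine_contract ⊃ ¬encrypt_certificate), contraposes to O(encrypt_certificate ⊃ quarantine_contract); with O(encrypt_certificate) we get O(quarantine_contract).
So O(quarantine_contract) holds — quarantine_contract is obligatory. None of the other listed options is made obligatory by any chain of premises.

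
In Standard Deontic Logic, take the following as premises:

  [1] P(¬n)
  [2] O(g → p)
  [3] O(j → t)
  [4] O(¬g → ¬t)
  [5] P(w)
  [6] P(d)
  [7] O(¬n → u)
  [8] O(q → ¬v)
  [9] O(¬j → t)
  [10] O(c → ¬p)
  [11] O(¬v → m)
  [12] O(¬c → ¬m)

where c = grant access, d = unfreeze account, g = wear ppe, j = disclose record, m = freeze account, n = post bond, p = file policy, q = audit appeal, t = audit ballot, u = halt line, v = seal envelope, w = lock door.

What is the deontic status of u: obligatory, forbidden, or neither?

Neither

Premise 7 is O(¬n → u), but O(¬n) is not derivable from the premises (the permission P(¬n) asserts only ¬O(n), not O(¬n)), so it does not yield O(u).
No premise or chain of K-axiom applications forces O(u), and none forces O(¬u). So u is neither obligatory nor forbidden under these norms.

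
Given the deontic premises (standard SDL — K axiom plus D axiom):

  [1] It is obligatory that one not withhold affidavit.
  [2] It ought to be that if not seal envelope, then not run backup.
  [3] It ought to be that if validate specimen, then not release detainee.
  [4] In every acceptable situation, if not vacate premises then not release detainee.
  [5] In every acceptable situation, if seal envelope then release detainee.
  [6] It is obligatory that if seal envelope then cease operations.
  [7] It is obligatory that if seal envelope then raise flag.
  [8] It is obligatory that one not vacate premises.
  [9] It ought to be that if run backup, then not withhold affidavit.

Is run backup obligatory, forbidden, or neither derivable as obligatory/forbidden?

Premise 8 gives O(¬vacate_premises).
Premise 4 is O(¬vacate_premises → ¬release_detainee); since O(¬vacate_premises), deontic closure gives O(¬release_detainee).
The contrapositive of premise 5 (O(seal_envelope → release_detainee)) is O(¬release_detainee → ¬seal_envelope), and O(¬release_detainee) is already established, so O(¬seal_envelope).
From O(¬seal_envelope) and premise 2, O(¬seal_envelope → ¬run_backup), we obtain O(¬run_backup).
Premises 1, 3, 6, 7, 9 do not contribute to this derivation.
Thus O(¬run_backup), which is F(run_backup): run_backup is forbidden.

Forbidden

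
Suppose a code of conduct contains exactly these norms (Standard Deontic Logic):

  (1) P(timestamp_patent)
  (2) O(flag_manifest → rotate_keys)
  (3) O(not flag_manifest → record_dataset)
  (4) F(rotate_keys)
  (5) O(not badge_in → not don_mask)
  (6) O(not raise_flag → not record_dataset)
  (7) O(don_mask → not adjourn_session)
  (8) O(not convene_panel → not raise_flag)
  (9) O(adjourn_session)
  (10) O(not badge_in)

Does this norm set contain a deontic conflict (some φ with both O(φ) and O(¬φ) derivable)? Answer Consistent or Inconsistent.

Consistent

Premise 7 is O(don_mask → not adjourn_session), but O(don_mask) is not derivable from the premises, so it does not yield O(not adjourn_session).
So O(not adjourn_session) is not derivable, and the apparent clash with O(adjourn_session) does not arise.
A world satisfying every obligation exists (e.g. adjourn_session=true, badge_in=false, convene_panel=true, don_mask=false, flag_manifest=false, raise_flag=true, record_dataset=true, rotate_keys=false, timestamp_patent=false); no atom is both obligatory and forbidden, so the set is consistent.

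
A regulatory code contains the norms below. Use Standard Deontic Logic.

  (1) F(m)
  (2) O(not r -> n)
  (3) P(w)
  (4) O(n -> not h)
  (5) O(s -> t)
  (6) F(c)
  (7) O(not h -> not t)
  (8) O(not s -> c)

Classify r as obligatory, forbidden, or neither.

Obligatory

F(c) at premise 6 means O(not c).
Premise 8 is O(not s -> c); contrapositively O(not c -> s). Since O(not c) holds, K gives O(s).
With premise 5, O(s -> t), the K-axiom yields O(t).
Premise 7, O(not h -> not t), contraposes to O(t -> h); with O(t) we get O(h).
Premise 4 is O(n -> not h); contrapositively O(h -> not n). Since O(h) holds, K gives O(not n).
The contrapositive of premise 2 (O(not r -> n)) is O(not n -> r), and O(not n) is already established, so O(r).
Premises 1, 3 do not contribute to this derivation.
Hence r is obligatory.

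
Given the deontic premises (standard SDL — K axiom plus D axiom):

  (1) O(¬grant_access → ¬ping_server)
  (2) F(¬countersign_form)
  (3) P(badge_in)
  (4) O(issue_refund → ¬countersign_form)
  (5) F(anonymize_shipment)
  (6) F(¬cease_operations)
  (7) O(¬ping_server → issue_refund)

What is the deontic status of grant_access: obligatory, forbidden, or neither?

Premise 2, F(¬countersign_form), is equivalent to O(countersign_form).
Premise 4 is O(issue_refund → ¬countersign_form); contrapositively O(countersign_form → ¬issue_refund). Since O(countersign_form) holds, K gives O(¬issue_refund).
Premise 7, O(¬ping_server → issue_refund), contraposes to O(¬issue_refund → ping_server); with O(¬issue_refund) we get O(ping_server).
Premise 1 is O(¬grant_access → ¬ping_server); contrapositively O(ping_server → grant_access). Since O(ping_server) holds, K gives O(grant_access).
Premises 3, 5, 6 do not contribute to this derivation.
Hence grant_access is obligatory.

Obligatory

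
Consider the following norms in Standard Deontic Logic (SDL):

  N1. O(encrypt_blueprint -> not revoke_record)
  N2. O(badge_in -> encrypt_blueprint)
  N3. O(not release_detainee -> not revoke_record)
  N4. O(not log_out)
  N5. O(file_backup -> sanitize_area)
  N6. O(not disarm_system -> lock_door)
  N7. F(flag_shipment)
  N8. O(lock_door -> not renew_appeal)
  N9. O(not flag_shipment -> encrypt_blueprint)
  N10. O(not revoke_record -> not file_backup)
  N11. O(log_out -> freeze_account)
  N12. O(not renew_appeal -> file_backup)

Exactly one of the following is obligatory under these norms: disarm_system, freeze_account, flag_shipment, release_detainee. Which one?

disarm_system

Premise 7, F(flag_shipment), is equivalent to O(not flag_shipment).
Applying K to premise 9 (O(not flag_shipment -> encrypt_blueprint)) and O(not flag_shipment) yields O(encrypt_blueprint).
Applying K to premise 1 (O(encrypt_blueprint -> not revoke_record)) and O(encrypt_blueprint) yields O(not revoke_record).
From O(not revoke_record) and premise 10, O(not revoke_record -> not file_backup), we obtain O(not file_backup).
Premise 12, O(not renew_appeal -> file_backup), contraposes to O(not file_backup -> renew_appeal); with O(not file_backup) we get O(renew_appeal).
The contrapositive of premise 8 (O(lock_door -> not renew_appeal)) is O(renew_appeal -> not lock_door), and O(renew_appeal) is already established, so O(not lock_door).
The contrapositive of premise 6 (O(not disarm_system -> lock_door)) is O(not lock_door -> disarm_system), and O(not lock_door) is already established, so O(disarm_system).
So O(disarm_system) holds — disarm_system is obligatory. None of the other listed options is made obligatory by any chain of premises.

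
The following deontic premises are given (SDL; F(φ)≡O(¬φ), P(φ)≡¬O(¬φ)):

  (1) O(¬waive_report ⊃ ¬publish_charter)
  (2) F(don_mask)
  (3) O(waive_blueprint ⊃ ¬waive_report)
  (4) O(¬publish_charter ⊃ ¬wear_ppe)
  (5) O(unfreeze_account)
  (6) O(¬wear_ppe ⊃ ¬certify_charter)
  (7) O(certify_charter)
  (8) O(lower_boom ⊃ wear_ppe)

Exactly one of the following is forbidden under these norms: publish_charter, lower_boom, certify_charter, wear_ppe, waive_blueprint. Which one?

waive_blueprint

Premise 7 gives O(certify_charter).
Premise 6, O(¬wear_ppe ⊃ ¬certify_charter), contraposes to O(certify_charter ⊃ wear_ppe); with O(certify_charter) we get O(wear_ppe).
The contrapositive of premise 4 (O(¬publish_charter ⊃ ¬wear_ppe)) is O(wear_ppe ⊃ publish_charter), and O(wear_ppe) is already established, so O(publish_charter).
Premise 1, O(¬waive_report ⊃ ¬publish_charter), contraposes to O(publish_charter ⊃ waive_report); with O(publish_charter) we get O(waive_report).
Premise 3 is O(waive_blueprint ⊃ ¬waive_report); contrapositively O(waive_report ⊃ ¬waive_blueprint). Since O(waive_report) holds, K gives O(¬waive_blueprint).
So O(¬waive_blueprint) holds, i.e. waive_blueprint is forbidden. None of the other listed options is forbidden under the premises.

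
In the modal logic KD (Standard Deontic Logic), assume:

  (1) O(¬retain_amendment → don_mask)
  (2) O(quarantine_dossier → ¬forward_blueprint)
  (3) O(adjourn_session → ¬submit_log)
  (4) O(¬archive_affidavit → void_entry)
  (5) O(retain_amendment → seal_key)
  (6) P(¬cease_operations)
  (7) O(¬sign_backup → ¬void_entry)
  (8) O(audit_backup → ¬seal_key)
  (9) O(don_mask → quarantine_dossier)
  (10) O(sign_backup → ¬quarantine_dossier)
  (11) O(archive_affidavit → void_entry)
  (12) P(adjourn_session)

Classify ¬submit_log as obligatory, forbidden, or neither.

Neither

Premise 3 is O(adjourn_session → ¬submit_log), but O(adjourn_session) is not derivable from the premises (the permission P(adjourn_session) asserts only ¬O(¬adjourn_session), not O(adjourn_session)), so it does not yield O(¬submit_log).
No premise or chain of K-axiom applications forces O(¬submit_log), and none forces O(submit_log). So ¬submit_log is neither obligatory nor forbidden under these norms.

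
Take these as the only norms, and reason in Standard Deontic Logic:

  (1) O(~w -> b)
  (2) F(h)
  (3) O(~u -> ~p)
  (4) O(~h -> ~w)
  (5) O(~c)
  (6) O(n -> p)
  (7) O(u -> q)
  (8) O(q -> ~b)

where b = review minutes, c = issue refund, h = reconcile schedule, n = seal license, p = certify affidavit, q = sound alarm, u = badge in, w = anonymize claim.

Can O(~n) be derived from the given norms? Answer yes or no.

Yes

Premise 2 is F(h), i.e. O(~h).
Applying K to premise 4 (O(~h -> ~w)) and O(~h) yields O(~w).
From O(~w) and premise 1, O(~w -> b), we obtain O(b).
Premise 8 is O(q -> ~b); contrapositively O(b -> ~q). Since O(b) holds, K gives O(~q).
Premise 7 is O(u -> q); contrapositively O(~q -> ~u). Since O(~q) holds, K gives O(~u).
From O(~u) and premise 3, O(~u -> ~p), we obtain O(~p).
Premise 6, O(n -> p), contraposes to O(~p -> ~n); with O(~p) we get O(~n).
Premise 5 does not contribute to this derivation.
So O(~n) follows.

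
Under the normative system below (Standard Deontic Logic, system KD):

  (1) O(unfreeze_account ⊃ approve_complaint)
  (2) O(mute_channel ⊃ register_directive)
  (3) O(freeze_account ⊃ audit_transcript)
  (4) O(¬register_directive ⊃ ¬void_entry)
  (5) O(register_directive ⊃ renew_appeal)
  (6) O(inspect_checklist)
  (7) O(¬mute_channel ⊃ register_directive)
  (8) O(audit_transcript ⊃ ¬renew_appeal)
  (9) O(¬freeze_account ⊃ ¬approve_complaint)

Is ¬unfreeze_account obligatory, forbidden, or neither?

Premises 7 and 2 are O(¬mute_channel ⊃ register_directive) and O(mute_channel ⊃ register_directive); every ideal world satisfies ¬mute_channel or mute_channel, so in either case register_directive holds — hence O(register_directive).
Premise 5 is O(register_directive ⊃ renew_appeal); since O(register_directive), deontic closure gives O(renew_appeal).
The contrapositive of premise 8 (O(audit_transcript ⊃ ¬renew_appeal)) is O(renew_appeal ⊃ ¬audit_transcript), and O(renew_appeal) is already established, so O(¬audit_transcript).
Premise 3 is O(freeze_account ⊃ audit_transcript); contrapositively O(¬audit_transcript ⊃ ¬freeze_account). Since O(¬audit_transcript) holds, K gives O(¬freeze_account).
Applying K to premise 9 (O(¬freeze_account ⊃ ¬approve_complaint)) and O(¬freeze_account) yields O(¬approve_complaint).
The contrapositive of premise 1 (O(unfreeze_account ⊃ approve_complaint)) is O(¬approve_complaint ⊃ ¬unfreeze_account), and O(¬approve_complaint) is already established, so O(¬unfreeze_account).
Premises 4, 6 do not contribute to this derivation.
Hence ¬unfreeze_account is obligatory.

Obligatory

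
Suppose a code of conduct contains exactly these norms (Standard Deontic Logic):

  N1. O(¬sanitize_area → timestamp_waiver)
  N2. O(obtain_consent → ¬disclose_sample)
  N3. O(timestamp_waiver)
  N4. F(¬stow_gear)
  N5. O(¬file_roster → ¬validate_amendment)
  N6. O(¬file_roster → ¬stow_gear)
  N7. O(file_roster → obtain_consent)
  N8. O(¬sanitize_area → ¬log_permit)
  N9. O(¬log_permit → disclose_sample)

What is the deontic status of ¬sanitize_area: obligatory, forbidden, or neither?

Forbidden

Premise 4, F(¬stow_gear), is equivalent to O(stow_gear).
Premise 6 is O(¬file_roster → ¬stow_gear); contrapositively O(stow_gear → file_roster). Since O(stow_gear) holds, K gives O(file_roster).
Premise 7 is O(file_roster → obtain_consent); since O(file_roster), deontic closure gives O(obtain_consent).
Premise 2 is O(obtain_consent → ¬disclose_sample); since O(obtain_consent), deontic closure gives O(¬disclose_sample).
The contrapositive of premise 9 (O(¬log_permit → disclose_sample)) is O(¬disclose_sample → log_permit), and O(¬disclose_sample) is already established, so O(log_permit).
The contrapositive of premise 8 (O(¬sanitize_area → ¬log_permit)) is O(log_permit → sanitize_area), and O(log_permit) is already established, so O(sanitize_area).
Premises 1, 3, 5 do not contribute to this derivation.
Thus O(sanitize_area), which is F(¬sanitize_area): ¬sanitize_area is forbidden.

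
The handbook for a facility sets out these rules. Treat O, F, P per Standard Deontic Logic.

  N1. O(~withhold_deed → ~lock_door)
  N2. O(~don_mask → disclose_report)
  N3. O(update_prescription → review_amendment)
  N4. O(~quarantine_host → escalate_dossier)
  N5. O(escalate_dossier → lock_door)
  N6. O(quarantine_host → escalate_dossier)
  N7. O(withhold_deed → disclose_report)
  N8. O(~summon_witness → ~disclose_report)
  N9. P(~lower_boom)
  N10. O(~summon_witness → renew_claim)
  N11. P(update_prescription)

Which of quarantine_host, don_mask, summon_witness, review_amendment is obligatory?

Premises 4 and 6 cover both cases: O(~quarantine_host → escalate_dossier) and O(quarantine_host → escalate_dossier). Since ~quarantine_host ∨ quarantine_host is a tautology, O(escalate_dossier) follows.
With premise 5, O(escalate_dossier → lock_door), the K-axiom yields O(lock_door).
Premise 1, O(~withhold_deed → ~lock_door), contraposes to O(lock_door → withhold_deed); with O(lock_door) we get O(withhold_deed).
With premise 7, O(withhold_deed → disclose_report), the K-axiom yields O(disclose_report).
The contrapositive of premise 8 (O(~summon_witness → ~disclose_report)) is O(disclose_report → summon_witness), and O(disclose_report) is already established, so O(summon_witness).
So O(summon_witness) holds — summon_witness is obligatory. None of the other listed options is made obligatory by any chain of premises.

summon_witness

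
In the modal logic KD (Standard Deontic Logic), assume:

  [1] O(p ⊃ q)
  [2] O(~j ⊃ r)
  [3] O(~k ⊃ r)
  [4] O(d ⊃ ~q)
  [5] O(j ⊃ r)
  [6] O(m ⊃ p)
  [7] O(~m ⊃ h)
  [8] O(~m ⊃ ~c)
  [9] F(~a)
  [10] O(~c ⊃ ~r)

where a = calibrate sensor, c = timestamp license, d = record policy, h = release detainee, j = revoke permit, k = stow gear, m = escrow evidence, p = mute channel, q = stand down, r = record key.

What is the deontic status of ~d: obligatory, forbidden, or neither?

Obligatory

Premises 5 and 2 are O(j ⊃ r) and O(~j ⊃ r); every ideal world satisfies j or ~j, so in either case r holds — hence O(r).
Premise 10, O(~c ⊃ ~r), contraposes to O(r ⊃ c); with O(r) we get O(c).
The contrapositive of premise 8 (O(~m ⊃ ~c)) is O(c ⊃ m), and O(c) is already established, so O(m).
Applying K to premise 6 (O(m ⊃ p)) and O(m) yields O(p).
Premise 1 is O(p ⊃ q); since O(p), deontic closure gives O(q).
The contrapositive of premise 4 (O(d ⊃ ~q)) is O(q ⊃ ~d), and O(q) is already established, so O(~d).
Premises 3, 7, 9 do not contribute to this derivation.
Hence ~d is obligatory.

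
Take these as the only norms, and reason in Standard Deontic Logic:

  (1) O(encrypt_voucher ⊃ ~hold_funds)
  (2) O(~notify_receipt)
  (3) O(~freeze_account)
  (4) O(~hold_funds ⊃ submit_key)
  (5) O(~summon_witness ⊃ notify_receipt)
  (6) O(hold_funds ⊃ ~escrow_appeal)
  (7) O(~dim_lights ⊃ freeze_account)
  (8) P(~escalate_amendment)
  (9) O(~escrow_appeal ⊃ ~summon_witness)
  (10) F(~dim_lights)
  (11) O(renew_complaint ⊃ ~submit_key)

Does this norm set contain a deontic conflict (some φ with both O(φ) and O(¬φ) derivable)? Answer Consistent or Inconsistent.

Consistent

Premise 7 is O(~dim_lights ⊃ freeze_account), but O(~dim_lights) is not derivable from the premises, so it does not yield O(freeze_account).
So O(freeze_account) is not derivable, and the apparent clash with O(~freeze_account) does not arise.
A world satisfying every obligation exists (e.g. dim_lights=true, encrypt_voucher=false, escalate_amendment=false, escrow_appeal=true, freeze_account=false, hold_funds=false, notify_receipt=false, renew_complaint=false, submit_key=true, summon_witness=true); no atom is both obligatory and forbidden, so the set is consistent.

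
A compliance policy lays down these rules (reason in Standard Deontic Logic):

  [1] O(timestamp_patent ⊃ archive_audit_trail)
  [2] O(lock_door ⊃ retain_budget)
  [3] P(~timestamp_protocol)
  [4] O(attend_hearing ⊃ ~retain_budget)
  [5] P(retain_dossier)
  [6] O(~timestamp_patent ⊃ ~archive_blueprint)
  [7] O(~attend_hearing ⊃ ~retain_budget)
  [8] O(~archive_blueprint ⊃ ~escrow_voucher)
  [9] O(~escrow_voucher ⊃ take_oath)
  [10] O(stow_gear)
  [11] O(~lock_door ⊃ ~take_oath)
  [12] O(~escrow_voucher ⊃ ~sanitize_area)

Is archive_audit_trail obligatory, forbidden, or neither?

Premises 4 and 7 are O(attend_hearing ⊃ ~retain_budget) and O(~attend_hearing ⊃ ~retain_budget); every ideal world satisfies attend_hearing or ~attend_hearing, so in either case ~retain_budget holds — hence O(~retain_budget).
Premise 2, O(lock_door ⊃ retain_budget), contraposes to O(~retain_budget ⊃ ~lock_door); with O(~retain_budget) we get O(~lock_door).
With premise 11, O(~lock_door ⊃ ~take_oath), the K-axiom yields O(~take_oath).
The contrapositive of premise 9 (O(~escrow_voucher ⊃ take_oath)) is O(~take_oath ⊃ escrow_voucher), and O(~take_oath) is already established, so O(escrow_voucher).
Premise 8, O(~archive_blueprint ⊃ ~escrow_voucher), contraposes to O(escrow_voucher ⊃ archive_blueprint); with O(escrow_voucher) we get O(archive_blueprint).
Premise 6 is O(~timestamp_patent ⊃ ~archive_blueprint); contrapositively O(archive_blueprint ⊃ timestamp_patent). Since O(archive_blueprint) holds, K gives O(timestamp_patent).
From O(timestamp_patent) and premise 1, O(timestamp_patent ⊃ archive_audit_trail), we obtain O(archive_audit_trail).
Premises 3, 5, 10, 12 do not contribute to this derivation.
Hence archive_audit_trail is obligatory.

Obligatory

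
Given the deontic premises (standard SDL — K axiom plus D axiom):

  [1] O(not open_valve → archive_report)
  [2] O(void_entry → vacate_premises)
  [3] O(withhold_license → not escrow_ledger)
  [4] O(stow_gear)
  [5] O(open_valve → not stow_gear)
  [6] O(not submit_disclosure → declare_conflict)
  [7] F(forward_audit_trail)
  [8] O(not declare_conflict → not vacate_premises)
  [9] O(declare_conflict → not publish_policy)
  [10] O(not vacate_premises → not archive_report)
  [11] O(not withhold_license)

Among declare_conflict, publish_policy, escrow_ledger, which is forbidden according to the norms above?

Premise 4 states O(stow_gear) outright.
Premise 5, O(open_valve → not stow_gear), contraposes to O(stow_gear → not open_valve); with O(stow_gear) we get O(not open_valve).
Premise 1 is O(not open_valve → archive_report); since O(not open_valve), deontic closure gives O(archive_report).
Premise 10 is O(not vacate_premises → not archive_report); contrapositively O(archive_report → vacate_premises). Since O(archive_report) holds, K gives O(vacate_premises).
Premise 8 is O(not declare_conflict → not vacate_premises); contrapositively O(vacate_premises → declare_conflict). Since O(vacate_premises) holds, K gives O(declare_conflict).
With premise 9, O(declare_conflict → not publish_policy), the K-axiom yields O(not publish_policy).
So O(not publish_policy) holds, i.e. publish_policy is forbidden. None of the other listed options is forbidden under the premises.

publish_policy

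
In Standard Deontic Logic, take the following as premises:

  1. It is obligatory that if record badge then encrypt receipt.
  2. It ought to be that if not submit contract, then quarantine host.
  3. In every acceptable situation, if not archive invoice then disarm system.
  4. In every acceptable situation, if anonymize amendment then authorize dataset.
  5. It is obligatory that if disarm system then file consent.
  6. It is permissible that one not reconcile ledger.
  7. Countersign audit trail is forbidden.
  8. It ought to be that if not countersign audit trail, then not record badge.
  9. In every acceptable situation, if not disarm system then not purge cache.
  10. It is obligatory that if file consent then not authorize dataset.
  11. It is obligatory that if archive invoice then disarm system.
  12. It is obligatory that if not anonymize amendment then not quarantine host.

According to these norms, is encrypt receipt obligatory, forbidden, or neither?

Premise 1 is O(record_badge → encrypt_receipt), but O(record_badge) is not derivable from the premises, so it does not yield O(encrypt_receipt).
No premise or chain of K-axiom applications forces O(encrypt_receipt), and none forces O(¬encrypt_receipt). So encrypt_receipt is neither obligatory nor forbidden under these norms.

Neither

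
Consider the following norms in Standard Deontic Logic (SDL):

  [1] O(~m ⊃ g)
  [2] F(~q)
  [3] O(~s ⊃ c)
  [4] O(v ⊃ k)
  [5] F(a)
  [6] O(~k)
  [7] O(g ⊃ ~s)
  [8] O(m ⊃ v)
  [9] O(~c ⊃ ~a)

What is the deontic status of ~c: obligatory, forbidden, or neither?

Forbidden

Premise 6 gives O(~k).
The contrapositive of premise 4 (O(v ⊃ k)) is O(~k ⊃ ~v), and O(~k) is already established, so O(~v).
Premise 8 is O(m ⊃ v); contrapositively O(~v ⊃ ~m). Since O(~v) holds, K gives O(~m).
Applying K to premise 1 (O(~m ⊃ g)) and O(~m) yields O(g).
From O(g) and premise 7, O(g ⊃ ~s), we obtain O(~s).
Applying K to premise 3 (O(~s ⊃ c)) and O(~s) yields O(c).
Premises 2, 5, 9 do not contribute to this derivation.
Thus O(c), which is F(~c): ~c is forbidden.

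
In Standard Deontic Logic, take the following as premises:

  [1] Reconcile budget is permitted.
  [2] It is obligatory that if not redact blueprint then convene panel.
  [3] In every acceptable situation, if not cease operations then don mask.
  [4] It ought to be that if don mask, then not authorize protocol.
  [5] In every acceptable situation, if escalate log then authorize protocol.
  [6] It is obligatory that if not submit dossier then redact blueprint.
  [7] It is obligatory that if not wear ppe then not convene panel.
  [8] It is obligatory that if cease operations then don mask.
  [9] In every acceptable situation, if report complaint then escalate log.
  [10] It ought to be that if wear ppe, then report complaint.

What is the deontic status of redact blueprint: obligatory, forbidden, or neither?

Obligatory

Premises 3 and 8 cover both cases: O(¬cease_operations → don_mask) and O(cease_operations → don_mask). Since ¬cease_operations ∨ cease_operations is a tautology, O(don_mask) follows.
Applying K to premise 4 (O(don_mask → ¬authorize_protocol)) and O(don_mask) yields O(¬authorize_protocol).
Premise 5, O(escalate_log → authorize_protocol), contraposes to O(¬authorize_protocol → ¬escalate_log); with O(¬authorize_protocol) we get O(¬escalate_log).
Premise 9 is O(report_complaint → escalate_log); contrapositively O(¬escalate_log → ¬report_complaint). Since O(¬escalate_log) holds, K gives O(¬report_complaint).
Premise 10, O(wear_ppe → report_complaint), contraposes to O(¬report_complaint → ¬wear_ppe); with O(¬report_complaint) we get O(¬wear_ppe).
With premise 7, O(¬wear_ppe → ¬convene_panel), the K-axiom yields O(¬convene_panel).
Premise 2, O(¬redact_blueprint → convene_panel), contraposes to O(¬convene_panel → redact_blueprint); with O(¬convene_panel) we get O(redact_blueprint).
Premises 1, 6 do not contribute to this derivation.
Hence redact_blueprint is obligatory.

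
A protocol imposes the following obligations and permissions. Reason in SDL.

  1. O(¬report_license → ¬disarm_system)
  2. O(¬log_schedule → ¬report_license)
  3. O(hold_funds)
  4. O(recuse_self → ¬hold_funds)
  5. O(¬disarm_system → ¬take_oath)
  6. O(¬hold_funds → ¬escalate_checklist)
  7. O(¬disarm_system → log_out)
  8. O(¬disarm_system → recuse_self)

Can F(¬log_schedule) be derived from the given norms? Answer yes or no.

Yes

Premise 3 gives O(hold_funds).
The contrapositive of premise 4 (O(recuse_self → ¬hold_funds)) is O(hold_funds → ¬recuse_self), and O(hold_funds) is already established, so O(¬recuse_self).
Premise 8 is O(¬disarm_system → recuse_self); contrapositively O(¬recuse_self → disarm_system). Since O(¬recuse_self) holds, K gives O(disarm_system).
Premise 1 is O(¬report_license → ¬disarm_system); contrapositively O(disarm_system → report_license). Since O(disarm_system) holds, K gives O(report_license).
Premise 2, O(¬log_schedule → ¬report_license), contraposes to O(report_license → log_schedule); with O(report_license) we get O(log_schedule).
Premises 5, 6, 7 do not contribute to this derivation.
So O(log_schedule) holds, i.e. F(¬log_schedule). The claim follows.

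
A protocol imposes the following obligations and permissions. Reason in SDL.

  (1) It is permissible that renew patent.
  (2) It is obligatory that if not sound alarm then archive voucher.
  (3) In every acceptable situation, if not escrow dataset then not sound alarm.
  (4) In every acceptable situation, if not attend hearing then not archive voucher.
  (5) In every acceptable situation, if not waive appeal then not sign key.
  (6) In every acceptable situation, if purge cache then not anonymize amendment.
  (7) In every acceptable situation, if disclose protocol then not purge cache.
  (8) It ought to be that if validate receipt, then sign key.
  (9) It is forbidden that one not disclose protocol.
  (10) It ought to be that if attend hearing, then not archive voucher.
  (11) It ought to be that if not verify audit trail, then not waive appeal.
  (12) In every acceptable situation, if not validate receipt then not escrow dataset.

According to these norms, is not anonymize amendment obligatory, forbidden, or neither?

Neither

Premise 6 is O(purge_cache → ¬anonymize_amendment), but O(purge_cache) is not derivable from the premises, so it does not yield O(¬anonymize_amendment).
No premise or chain of K-axiom applications forces O(¬anonymize_amendment), and none forces O(anonymize_amendment). So ¬anonymize_amendment is neither obligatory nor forbidden under these norms.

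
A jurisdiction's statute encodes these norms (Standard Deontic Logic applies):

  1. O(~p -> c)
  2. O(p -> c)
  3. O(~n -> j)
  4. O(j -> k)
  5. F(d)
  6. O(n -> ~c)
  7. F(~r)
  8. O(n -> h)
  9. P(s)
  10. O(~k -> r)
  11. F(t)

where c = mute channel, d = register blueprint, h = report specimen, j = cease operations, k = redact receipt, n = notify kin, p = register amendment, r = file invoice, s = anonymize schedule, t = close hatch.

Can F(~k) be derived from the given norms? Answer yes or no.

Premises 2 and 1 cover both cases: O(p -> c) and O(~p -> c). Since p ∨ ~p is a tautology, O(c) follows.
The contrapositive of premise 6 (O(n -> ~c)) is O(c -> ~n), and O(c) is already established, so O(~n).
Premise 3 is O(~n -> j); since O(~n), deontic closure gives O(j).
Premise 4 is O(j -> k); since O(j), deontic closure gives O(k).
Premises 5, 7, 8, 9, 10, 11 do not contribute to this derivation.
So O(k) holds, i.e. F(~k). The claim follows.

Yes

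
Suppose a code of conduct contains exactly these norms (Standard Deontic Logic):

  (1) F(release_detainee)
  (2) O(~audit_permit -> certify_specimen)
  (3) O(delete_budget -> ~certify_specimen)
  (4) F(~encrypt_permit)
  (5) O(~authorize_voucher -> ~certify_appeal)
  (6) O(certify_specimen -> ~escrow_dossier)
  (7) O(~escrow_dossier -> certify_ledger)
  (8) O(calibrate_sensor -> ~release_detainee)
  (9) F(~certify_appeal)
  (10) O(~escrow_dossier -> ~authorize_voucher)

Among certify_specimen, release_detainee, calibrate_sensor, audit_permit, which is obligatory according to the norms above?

audit_permit

F(~certify_appeal) at premise 9 means O(certify_appeal).
Premise 5 is O(~authorize_voucher -> ~certify_appeal); contrapositively O(certify_appeal -> authorize_voucher). Since O(certify_appeal) holds, K gives O(authorize_voucher).
Premise 10 is O(~escrow_dossier -> ~authorize_voucher); contrapositively O(authorize_voucher -> escrow_dossier). Since O(authorize_voucher) holds, K gives O(escrow_dossier).
Premise 6, O(certify_specimen -> ~escrow_dossier), contraposes to O(escrow_dossier -> ~certify_specimen); with O(escrow_dossier) we get O(~certify_specimen).
The contrapositive of premise 2 (O(~audit_permit -> certify_specimen)) is O(~certify_specimen -> audit_permit), and O(~certify_specimen) is already established, so O(audit_permit).
So O(audit_permit) holds — audit_permit is obligatory. None of the other listed options is made obligatory by any chain of premises.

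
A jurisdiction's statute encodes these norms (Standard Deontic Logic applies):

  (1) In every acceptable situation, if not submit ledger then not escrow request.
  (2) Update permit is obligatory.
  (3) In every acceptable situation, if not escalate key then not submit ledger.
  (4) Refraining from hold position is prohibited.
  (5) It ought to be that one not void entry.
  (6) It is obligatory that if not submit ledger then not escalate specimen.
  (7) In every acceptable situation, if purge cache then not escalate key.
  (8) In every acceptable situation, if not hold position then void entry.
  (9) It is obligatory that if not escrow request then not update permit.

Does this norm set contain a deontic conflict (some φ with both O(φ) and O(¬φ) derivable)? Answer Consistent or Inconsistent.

Premise 8 is O(¬hold_position → void_entry), but O(¬hold_position) is not derivable from the premises, so it does not yield O(void_entry).
So O(void_entry) is not derivable, and the apparent clash with O(¬void_entry) does not arise.
A world satisfying every obligation exists (e.g. escalate_key=true, escalate_specimen=false, escrow_request=true, hold_position=true, purge_cache=false, submit_ledger=true, update_permit=true, void_entry=false); no atom is both obligatory and forbidden, so the set is consistent.

Consistent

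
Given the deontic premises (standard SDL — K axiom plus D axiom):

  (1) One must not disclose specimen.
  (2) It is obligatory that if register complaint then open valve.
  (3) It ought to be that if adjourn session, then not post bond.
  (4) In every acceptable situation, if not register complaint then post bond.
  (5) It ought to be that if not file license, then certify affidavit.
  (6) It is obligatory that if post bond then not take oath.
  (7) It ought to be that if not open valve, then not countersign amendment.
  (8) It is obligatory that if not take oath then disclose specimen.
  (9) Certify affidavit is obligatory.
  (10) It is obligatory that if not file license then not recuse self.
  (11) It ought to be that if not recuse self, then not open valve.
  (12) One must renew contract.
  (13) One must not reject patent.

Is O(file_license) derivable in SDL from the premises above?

Premise 1 is F(disclose_specimen), i.e. O(¬disclose_specimen).
The contrapositive of premise 8 (O(¬take_oath → disclose_specimen)) is O(¬disclose_specimen → take_oath), and O(¬disclose_specimen) is already established, so O(take_oath).
Premise 6 is O(post_bond → ¬take_oath); contrapositively O(take_oath → ¬post_bond). Since O(take_oath) holds, K gives O(¬post_bond).
Premise 4 is O(¬register_complaint → post_bond); contrapositively O(¬post_bond → register_complaint). Since O(¬post_bond) holds, K gives O(register_complaint).
From O(register_complaint) and premise 2, O(register_complaint → open_valve), we obtain O(open_valve).
Premise 11 is O(¬recuse_self → ¬open_valve); contrapositively O(open_valve → recuse_self). Since O(open_valve) holds, K gives O(recuse_self).
Premise 10, O(¬file_license → ¬recuse_self), contraposes to O(recuse_self → file_license); with O(recuse_self) we get O(file_license).
Premises 3, 5, 7, 9, 12, 13 do not contribute to this derivation.
So O(file_license) follows.

Yes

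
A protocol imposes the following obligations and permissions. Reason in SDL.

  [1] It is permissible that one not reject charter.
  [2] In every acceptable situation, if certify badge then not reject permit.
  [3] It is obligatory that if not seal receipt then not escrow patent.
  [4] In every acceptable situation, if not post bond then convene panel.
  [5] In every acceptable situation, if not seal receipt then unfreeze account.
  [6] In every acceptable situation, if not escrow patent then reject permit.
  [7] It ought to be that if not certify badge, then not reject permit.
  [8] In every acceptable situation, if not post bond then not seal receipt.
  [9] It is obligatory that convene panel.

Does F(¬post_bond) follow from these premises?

Yes

By case analysis on ¬certify_badge: premise 7 gives O(¬certify_badge → ¬reject_permit) and premise 2 gives O(certify_badge → ¬reject_permit), so O(¬reject_permit) either way.
The contrapositive of premise 6 (O(¬escrow_patent → reject_permit)) is O(¬reject_permit → escrow_patent), and O(¬reject_permit) is already established, so O(escrow_patent).
Premise 3, O(¬seal_receipt → ¬escrow_patent), contraposes to O(escrow_patent → seal_receipt); with O(escrow_patent) we get O(seal_receipt).
Premise 8, O(¬post_bond → ¬seal_receipt), contraposes to O(seal_receipt → post_bond); with O(seal_receipt) we get O(post_bond).
Premises 1, 4, 5, 9 do not contribute to this derivation.
So O(post_bond) holds, i.e. F(¬post_bond). The claim follows.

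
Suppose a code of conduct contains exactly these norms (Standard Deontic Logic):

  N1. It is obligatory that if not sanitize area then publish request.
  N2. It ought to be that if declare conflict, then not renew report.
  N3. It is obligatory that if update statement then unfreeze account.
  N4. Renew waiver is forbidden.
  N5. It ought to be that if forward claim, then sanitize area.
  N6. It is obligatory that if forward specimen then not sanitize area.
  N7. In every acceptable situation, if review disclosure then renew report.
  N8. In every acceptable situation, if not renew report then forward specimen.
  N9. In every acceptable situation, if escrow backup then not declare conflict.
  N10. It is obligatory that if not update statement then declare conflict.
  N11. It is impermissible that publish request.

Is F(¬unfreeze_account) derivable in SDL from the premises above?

Yes

Premise 11, F(publish_request), is equivalent to O(¬publish_request).
Premise 1, O(¬sanitize_area → publish_request), contraposes to O(¬publish_request → sanitize_area); with O(¬publish_request) we get O(sanitize_area).
Premise 6 is O(forward_specimen → ¬sanitize_area); contrapositively O(sanitize_area → ¬forward_specimen). Since O(sanitize_area) holds, K gives O(¬forward_specimen).
The contrapositive of premise 8 (O(¬renew_report → forward_specimen)) is O(¬forward_specimen → renew_report), and O(¬forward_specimen) is already established, so O(renew_report).
Premise 2 is O(declare_conflict → ¬renew_report); contrapositively O(renew_report → ¬declare_conflict). Since O(renew_report) holds, K gives O(¬declare_conflict).
Premise 10, O(¬update_statement → declare_conflict), contraposes to O(¬declare_conflict → update_statement); with O(¬declare_conflict) we get O(update_statement).
Premise 3 is O(update_statement → unfreeze_account); since O(update_statement), deontic closure gives O(unfreeze_account).
Premises 4, 5, 7, 9 do not contribute to this derivation.
So O(unfreeze_account) holds, i.e. F(¬unfreeze_account). The claim follows.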